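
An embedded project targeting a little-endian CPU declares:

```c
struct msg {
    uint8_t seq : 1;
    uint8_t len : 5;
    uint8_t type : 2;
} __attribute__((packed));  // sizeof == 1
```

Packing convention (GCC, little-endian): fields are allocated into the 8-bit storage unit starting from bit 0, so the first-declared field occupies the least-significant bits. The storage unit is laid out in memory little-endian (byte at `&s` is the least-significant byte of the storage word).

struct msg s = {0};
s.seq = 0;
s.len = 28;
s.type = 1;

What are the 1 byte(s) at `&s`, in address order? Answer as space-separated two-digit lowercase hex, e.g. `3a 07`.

78

[0+:1] seq=0 & 0x1 = 0x0; word=0x00
[1+:5] len=28 & 0x1f = 0x1c; word=0x38
[6+:2] type=1 & 0x3 = 0x1; word=0x78
word = 0x78 → little-endian bytes:
  [0]=0x78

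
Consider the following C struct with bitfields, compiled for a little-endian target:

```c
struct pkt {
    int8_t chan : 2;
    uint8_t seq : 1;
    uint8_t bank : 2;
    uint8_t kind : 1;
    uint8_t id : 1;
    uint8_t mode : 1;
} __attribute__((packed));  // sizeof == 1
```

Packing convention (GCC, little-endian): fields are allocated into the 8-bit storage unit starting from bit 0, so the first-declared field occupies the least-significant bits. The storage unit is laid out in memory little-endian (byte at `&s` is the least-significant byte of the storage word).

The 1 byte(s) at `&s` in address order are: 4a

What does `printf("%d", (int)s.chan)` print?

[0]=0x4a (little-endian) → word 0x4a
chan:2 @ bit 0 → (0x4a>>0)&0x3 = 0x2  ←
seq:1 @ bit 2 → (0x4a>>2)&0x1 = 0x0
bank:2 @ bit 3 → (0x4a>>3)&0x3 = 0x1
kind:1 @ bit 5 → (0x4a>>5)&0x1 = 0x0
id:1 @ bit 6 → (0x4a>>6)&0x1 = 0x1
mode:1 @ bit 7 → (0x4a>>7)&0x1 = 0x0
chan signed 2b, MSB=1: 2 - 4 = -2

-2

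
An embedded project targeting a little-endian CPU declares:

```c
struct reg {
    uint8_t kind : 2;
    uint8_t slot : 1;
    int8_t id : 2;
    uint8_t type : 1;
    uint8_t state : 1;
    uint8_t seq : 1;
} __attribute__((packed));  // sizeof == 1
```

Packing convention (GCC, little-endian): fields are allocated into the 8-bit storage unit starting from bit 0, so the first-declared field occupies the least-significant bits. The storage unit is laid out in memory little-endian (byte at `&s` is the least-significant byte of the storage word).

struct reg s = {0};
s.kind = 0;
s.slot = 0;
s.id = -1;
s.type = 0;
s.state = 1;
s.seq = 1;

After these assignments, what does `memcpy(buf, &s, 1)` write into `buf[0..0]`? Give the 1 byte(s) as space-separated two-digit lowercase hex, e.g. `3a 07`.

kind (2b) val=0 bits=0x0 at bit 0: 0x00
slot (1b) val=0 bits=0x0 at bit 2: 0x00
id (2b) val=-1 bits=0x3 at bit 3: 0x18
type (1b) val=0 bits=0x0 at bit 5: 0x18
state (1b) val=1 bits=0x1 at bit 6: 0x58
seq (1b) val=1 bits=0x1 at bit 7: 0xd8
word = 0xd8 → little-endian bytes:
  [0]=0xd8

d8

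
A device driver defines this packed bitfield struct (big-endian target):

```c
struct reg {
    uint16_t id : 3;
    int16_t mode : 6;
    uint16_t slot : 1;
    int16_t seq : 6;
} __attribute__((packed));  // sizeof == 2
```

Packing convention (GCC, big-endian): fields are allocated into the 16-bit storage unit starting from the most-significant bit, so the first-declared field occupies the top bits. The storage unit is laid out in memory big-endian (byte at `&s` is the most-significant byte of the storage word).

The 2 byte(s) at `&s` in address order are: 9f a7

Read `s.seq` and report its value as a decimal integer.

-25

[0]=0x9f [1]=0xa7 (big-endian) → word 0x9fa7
id [13+:3] = (word>>13) & 0x7 = 4
mode [7+:6] = (word>>7) & 0x3f = 63
slot [6+:1] = (word>>6) & 0x1 = 0
seq [0+:6] = (word>>0) & 0x3f = 39  ←
seq signed 6b, MSB=1: 39 - 64 = -25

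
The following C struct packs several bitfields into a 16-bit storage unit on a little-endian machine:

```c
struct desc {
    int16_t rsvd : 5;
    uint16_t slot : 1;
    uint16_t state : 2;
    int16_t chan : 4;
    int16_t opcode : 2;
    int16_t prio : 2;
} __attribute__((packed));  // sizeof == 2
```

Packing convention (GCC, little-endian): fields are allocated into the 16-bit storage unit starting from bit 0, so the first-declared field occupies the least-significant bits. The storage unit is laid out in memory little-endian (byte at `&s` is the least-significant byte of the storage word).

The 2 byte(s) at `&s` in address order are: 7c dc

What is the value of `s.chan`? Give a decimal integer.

[0]=0x7c [1]=0xdc (little-endian) → word 0xdc7c
rsvd [0+:5] = (word>>0) & 0x1f = 28
slot [5+:1] = (word>>5) & 0x1 = 1
state [6+:2] = (word>>6) & 0x3 = 1
chan [8+:4] = (word>>8) & 0xf = 12  ←
opcode [12+:2] = (word>>12) & 0x3 = 1
prio [14+:2] = (word>>14) & 0x3 = 3
chan signed 4b, MSB=1: 12 - 16 = -4

-4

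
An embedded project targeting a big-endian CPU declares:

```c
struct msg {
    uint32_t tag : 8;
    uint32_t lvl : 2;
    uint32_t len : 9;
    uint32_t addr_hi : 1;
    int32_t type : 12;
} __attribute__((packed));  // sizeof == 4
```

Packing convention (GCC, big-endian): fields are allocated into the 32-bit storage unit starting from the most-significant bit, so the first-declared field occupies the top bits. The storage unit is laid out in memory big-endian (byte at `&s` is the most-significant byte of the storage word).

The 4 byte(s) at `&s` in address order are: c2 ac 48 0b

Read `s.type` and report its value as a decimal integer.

[0]=0xc2 [1]=0xac [2]=0x48 [3]=0x0b (big-endian) → word 0xc2ac480b
tag:8 @ bit 24 → (0xc2ac480b>>24)&0xff = 0xc2
lvl:2 @ bit 22 → (0xc2ac480b>>22)&0x3 = 0x2
len:9 @ bit 13 → (0xc2ac480b>>13)&0x1ff = 0x162
addr_hi:1 @ bit 12 → (0xc2ac480b>>12)&0x1 = 0x0
type:12 @ bit 0 → (0xc2ac480b>>0)&0xfff = 0x80b  ←
type signed 12b, MSB=1: 2059 - 4096 = -2037

-2037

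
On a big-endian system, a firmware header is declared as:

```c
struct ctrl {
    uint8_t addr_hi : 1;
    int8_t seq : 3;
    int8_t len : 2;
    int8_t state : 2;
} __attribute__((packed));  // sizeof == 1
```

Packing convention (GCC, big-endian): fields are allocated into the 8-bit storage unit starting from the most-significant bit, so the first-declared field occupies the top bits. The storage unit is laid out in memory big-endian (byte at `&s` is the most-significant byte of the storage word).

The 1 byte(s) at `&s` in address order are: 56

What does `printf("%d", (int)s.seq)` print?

[0]=0x56 (big-endian) → word 0x56
addr_hi [7+:1] = (word>>7) & 0x1 = 0
seq [4+:3] = (word>>4) & 0x7 = 5  ←
len [2+:2] = (word>>2) & 0x3 = 1
state [0+:2] = (word>>0) & 0x3 = 2
seq signed 3b, MSB=1: 5 - 8 = -3

-3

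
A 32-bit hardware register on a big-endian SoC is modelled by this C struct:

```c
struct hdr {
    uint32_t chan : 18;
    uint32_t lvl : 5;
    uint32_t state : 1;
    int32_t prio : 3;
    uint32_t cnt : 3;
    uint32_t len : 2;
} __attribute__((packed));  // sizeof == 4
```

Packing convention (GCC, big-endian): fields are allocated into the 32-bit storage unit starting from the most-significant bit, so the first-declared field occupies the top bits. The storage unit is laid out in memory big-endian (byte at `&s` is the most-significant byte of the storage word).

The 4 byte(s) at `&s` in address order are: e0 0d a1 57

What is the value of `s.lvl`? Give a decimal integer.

[0]=0xe0 [1]=0x0d [2]=0xa1 [3]=0x57 (big-endian) → word 0xe00da157
chan [14+:18] = (word>>14) & 0x3ffff = 229430
lvl [9+:5] = (word>>9) & 0x1f = 16  ←
state [8+:1] = (word>>8) & 0x1 = 1
prio [5+:3] = (word>>5) & 0x7 = 2
cnt [2+:3] = (word>>2) & 0x7 = 5
len [0+:2] = (word>>0) & 0x3 = 3

16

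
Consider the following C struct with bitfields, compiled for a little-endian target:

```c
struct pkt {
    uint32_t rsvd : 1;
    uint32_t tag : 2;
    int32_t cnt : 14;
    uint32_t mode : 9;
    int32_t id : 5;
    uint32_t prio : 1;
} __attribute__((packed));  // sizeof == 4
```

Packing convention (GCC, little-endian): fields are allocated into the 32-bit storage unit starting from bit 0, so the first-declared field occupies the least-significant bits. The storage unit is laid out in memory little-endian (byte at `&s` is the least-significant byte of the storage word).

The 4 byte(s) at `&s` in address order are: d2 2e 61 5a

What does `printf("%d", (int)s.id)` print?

[0]=0xd2 [1]=0x2e [2]=0x61 [3]=0x5a (little-endian) → word 0x5a612ed2
rsvd:1 @ bit 0 → (0x5a612ed2>>0)&0x1 = 0x0
tag:2 @ bit 1 → (0x5a612ed2>>1)&0x3 = 0x1
cnt:14 @ bit 3 → (0x5a612ed2>>3)&0x3fff = 0x25da
mode:9 @ bit 17 → (0x5a612ed2>>17)&0x1ff = 0x130
id:5 @ bit 26 → (0x5a612ed2>>26)&0x1f = 0x16  ←
prio:1 @ bit 31 → (0x5a612ed2>>31)&0x1 = 0x0
id signed 5b, MSB=1: 22 - 32 = -10

-10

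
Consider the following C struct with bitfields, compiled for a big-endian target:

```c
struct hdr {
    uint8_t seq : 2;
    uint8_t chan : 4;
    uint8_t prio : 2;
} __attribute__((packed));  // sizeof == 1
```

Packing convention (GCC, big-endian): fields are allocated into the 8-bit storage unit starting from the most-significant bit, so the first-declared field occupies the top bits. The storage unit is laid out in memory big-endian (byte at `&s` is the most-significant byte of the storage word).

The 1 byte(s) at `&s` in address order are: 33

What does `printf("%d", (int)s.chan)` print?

12

[0]=0x33 (big-endian) → word 0x33
seq [6+:2] = (word>>6) & 0x3 = 0
chan [2+:4] = (word>>2) & 0xf = 12  ←
prio [0+:2] = (word>>0) & 0x3 = 3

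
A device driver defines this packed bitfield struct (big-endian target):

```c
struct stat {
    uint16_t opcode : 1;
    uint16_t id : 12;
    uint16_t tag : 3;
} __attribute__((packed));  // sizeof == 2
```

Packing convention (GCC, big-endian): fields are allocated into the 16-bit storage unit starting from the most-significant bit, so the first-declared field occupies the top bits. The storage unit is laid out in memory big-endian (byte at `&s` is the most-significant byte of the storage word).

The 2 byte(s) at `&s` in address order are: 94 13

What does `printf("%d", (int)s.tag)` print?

3

[0]=0x94 [1]=0x13 (big-endian) → word 0x9413
opcode [15+:1] = (word>>15) & 0x1 = 1
id [3+:12] = (word>>3) & 0xfff = 642
tag [0+:3] = (word>>0) & 0x7 = 3  ←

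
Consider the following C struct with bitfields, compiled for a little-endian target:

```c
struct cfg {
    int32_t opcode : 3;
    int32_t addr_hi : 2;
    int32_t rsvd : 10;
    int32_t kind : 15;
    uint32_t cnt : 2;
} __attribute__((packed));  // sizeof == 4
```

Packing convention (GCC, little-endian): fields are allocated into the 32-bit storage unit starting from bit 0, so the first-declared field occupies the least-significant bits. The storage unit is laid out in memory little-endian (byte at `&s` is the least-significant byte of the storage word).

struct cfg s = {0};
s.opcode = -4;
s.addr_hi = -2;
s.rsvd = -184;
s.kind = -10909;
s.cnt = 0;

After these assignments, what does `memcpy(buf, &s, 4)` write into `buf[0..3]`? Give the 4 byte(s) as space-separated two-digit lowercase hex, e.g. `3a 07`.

opcode:3 = -4 → 0x4 << 0 → word 0x00000004
addr_hi:2 = -2 → 0x2 << 3 → word 0x00000014
rsvd:10 = -184 → 0x348 << 5 → word 0x00006914
kind:15 = -10909 → 0x5563 << 15 → word 0x2ab1e914
cnt:2 = 0 → 0x0 << 30 → word 0x2ab1e914
word = 0x2ab1e914 → little-endian bytes:
  [0]=0x14  [1]=0xe9  [2]=0xb1  [3]=0x2a

14 e9 b1 2a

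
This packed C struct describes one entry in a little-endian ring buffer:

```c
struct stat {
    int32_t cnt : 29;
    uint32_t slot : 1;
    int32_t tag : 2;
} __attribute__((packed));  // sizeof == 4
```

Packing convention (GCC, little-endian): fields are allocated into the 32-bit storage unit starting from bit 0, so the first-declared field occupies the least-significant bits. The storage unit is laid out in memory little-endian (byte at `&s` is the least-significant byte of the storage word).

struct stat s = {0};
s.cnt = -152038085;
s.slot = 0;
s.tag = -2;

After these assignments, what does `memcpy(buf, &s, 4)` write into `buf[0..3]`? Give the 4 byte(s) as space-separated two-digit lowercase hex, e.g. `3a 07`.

cnt (29b) val=-152038085 bits=0x16f0153b at bit 0: 0x16f0153b
slot (1b) val=0 bits=0x0 at bit 29: 0x16f0153b
tag (2b) val=-2 bits=0x2 at bit 30: 0x96f0153b
word = 0x96f0153b → little-endian bytes:
  [0]=0x3b  [1]=0x15  [2]=0xf0  [3]=0x96

3b 15 f0 96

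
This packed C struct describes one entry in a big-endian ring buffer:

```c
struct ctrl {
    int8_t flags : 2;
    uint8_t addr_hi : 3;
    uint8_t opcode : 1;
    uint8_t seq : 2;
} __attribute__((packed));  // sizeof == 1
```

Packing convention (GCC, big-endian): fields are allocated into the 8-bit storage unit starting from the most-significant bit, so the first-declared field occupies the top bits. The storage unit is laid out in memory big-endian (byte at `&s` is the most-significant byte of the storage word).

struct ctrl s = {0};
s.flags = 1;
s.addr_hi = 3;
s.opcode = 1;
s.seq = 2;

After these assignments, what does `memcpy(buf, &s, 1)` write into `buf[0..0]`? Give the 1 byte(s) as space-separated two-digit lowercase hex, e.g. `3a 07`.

flags:2 = 1 → 0x1 << 6 → word 0x40
addr_hi:3 = 3 → 0x3 << 3 → word 0x58
opcode:1 = 1 → 0x1 << 2 → word 0x5c
seq:2 = 2 → 0x2 << 0 → word 0x5e
word = 0x5e → big-endian bytes:
  [0]=0x5e

5e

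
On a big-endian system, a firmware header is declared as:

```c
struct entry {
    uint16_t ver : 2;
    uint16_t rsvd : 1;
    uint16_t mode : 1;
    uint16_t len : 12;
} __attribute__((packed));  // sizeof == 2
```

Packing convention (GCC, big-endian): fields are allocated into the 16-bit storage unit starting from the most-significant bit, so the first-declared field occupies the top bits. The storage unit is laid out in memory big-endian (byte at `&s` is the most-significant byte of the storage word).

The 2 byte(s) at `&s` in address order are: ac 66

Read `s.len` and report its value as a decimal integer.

[0]=0xac [1]=0x66 (big-endian) → word 0xac66
ver [14+:2] = (word>>14) & 0x3 = 2
rsvd [13+:1] = (word>>13) & 0x1 = 1
mode [12+:1] = (word>>12) & 0x1 = 0
len [0+:12] = (word>>0) & 0xfff = 3174  ←

3174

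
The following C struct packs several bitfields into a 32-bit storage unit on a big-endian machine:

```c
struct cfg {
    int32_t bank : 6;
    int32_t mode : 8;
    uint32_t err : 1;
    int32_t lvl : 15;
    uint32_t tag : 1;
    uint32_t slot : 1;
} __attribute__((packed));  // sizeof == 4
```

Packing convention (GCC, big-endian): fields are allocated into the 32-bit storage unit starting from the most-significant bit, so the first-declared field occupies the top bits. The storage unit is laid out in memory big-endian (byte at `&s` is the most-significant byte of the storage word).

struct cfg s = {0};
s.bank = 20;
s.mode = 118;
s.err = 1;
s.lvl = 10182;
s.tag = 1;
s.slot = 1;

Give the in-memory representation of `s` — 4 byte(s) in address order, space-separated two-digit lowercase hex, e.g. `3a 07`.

51 da 9f 1b

bank:6 = 20 → 0x14 << 26 → word 0x50000000
mode:8 = 118 → 0x76 << 18 → word 0x51d80000
err:1 = 1 → 0x1 << 17 → word 0x51da0000
lvl:15 = 10182 → 0x27c6 << 2 → word 0x51da9f18
tag:1 = 1 → 0x1 << 1 → word 0x51da9f1a
slot:1 = 1 → 0x1 << 0 → word 0x51da9f1b
word = 0x51da9f1b → big-endian bytes:
  [0]=0x51  [1]=0xda  [2]=0x9f  [3]=0x1b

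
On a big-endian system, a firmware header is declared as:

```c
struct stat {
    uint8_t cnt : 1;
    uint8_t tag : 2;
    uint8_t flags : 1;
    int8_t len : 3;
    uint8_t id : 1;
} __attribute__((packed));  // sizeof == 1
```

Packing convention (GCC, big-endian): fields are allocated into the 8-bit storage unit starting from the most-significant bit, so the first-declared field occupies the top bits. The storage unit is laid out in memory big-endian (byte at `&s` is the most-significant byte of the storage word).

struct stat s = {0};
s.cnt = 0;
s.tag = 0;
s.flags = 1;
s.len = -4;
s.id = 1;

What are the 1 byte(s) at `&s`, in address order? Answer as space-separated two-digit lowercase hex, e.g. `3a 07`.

cnt:1 = 0 → 0x0 << 7 → word 0x00
tag:2 = 0 → 0x0 << 5 → word 0x00
flags:1 = 1 → 0x1 << 4 → word 0x10
len:3 = -4 → 0x4 << 1 → word 0x18
id:1 = 1 → 0x1 << 0 → word 0x19
word = 0x19 → big-endian bytes:
  [0]=0x19

19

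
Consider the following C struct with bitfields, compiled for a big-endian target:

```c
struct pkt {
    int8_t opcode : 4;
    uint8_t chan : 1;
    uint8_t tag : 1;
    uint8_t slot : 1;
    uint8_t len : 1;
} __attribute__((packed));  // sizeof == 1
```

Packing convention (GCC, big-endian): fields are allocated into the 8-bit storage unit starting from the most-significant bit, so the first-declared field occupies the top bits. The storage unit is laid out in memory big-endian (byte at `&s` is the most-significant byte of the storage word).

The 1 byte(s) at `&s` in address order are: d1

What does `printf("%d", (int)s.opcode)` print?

[0]=0xd1 (big-endian) → word 0xd1
opcode [4+:4] = (word>>4) & 0xf = 13  ←
chan [3+:1] = (word>>3) & 0x1 = 0
tag [2+:1] = (word>>2) & 0x1 = 0
slot [1+:1] = (word>>1) & 0x1 = 0
len [0+:1] = (word>>0) & 0x1 = 1
opcode signed 4b, MSB=1: 13 - 16 = -3

-3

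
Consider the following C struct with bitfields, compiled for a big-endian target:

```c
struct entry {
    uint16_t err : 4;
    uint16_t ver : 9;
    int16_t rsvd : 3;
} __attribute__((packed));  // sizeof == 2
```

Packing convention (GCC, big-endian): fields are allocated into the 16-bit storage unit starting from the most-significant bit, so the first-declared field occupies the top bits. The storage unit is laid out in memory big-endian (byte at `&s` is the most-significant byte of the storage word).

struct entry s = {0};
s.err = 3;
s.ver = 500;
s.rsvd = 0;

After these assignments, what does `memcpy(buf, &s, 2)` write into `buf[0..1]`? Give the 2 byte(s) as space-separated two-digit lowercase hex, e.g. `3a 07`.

[12+:4] err=3 & 0xf = 0x3; word=0x3000
[3+:9] ver=500 & 0x1ff = 0x1f4; word=0x3fa0
[0+:3] rsvd=0 & 0x7 = 0x0; word=0x3fa0
word = 0x3fa0 → big-endian bytes:
  [0]=0x3f  [1]=0xa0

3f a0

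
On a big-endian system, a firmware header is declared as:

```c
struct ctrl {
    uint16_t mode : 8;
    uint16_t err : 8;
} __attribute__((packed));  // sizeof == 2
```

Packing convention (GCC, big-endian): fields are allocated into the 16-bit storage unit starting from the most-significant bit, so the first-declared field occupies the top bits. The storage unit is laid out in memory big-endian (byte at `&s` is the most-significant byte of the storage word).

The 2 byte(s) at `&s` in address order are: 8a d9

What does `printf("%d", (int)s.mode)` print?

[0]=0x8a [1]=0xd9 (big-endian) → word 0x8ad9
mode [8+:8] = (word>>8) & 0xff = 138  ←
err [0+:8] = (word>>0) & 0xff = 217

138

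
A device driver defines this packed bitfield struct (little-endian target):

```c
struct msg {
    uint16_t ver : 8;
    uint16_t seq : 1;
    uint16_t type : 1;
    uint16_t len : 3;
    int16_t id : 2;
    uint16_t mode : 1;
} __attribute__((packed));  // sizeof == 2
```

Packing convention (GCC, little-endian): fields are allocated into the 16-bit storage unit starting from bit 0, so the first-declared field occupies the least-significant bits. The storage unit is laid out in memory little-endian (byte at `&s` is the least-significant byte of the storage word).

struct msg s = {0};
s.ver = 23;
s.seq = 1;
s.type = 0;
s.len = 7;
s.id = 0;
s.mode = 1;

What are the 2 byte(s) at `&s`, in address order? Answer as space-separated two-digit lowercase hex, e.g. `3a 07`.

[0+:8] ver=23 & 0xff = 0x17; word=0x0017
[8+:1] seq=1 & 0x1 = 0x1; word=0x0117
[9+:1] type=0 & 0x1 = 0x0; word=0x0117
[10+:3] len=7 & 0x7 = 0x7; word=0x1d17
[13+:2] id=0 & 0x3 = 0x0; word=0x1d17
[15+:1] mode=1 & 0x1 = 0x1; word=0x9d17
word = 0x9d17 → little-endian bytes:
  [0]=0x17  [1]=0x9d

17 9d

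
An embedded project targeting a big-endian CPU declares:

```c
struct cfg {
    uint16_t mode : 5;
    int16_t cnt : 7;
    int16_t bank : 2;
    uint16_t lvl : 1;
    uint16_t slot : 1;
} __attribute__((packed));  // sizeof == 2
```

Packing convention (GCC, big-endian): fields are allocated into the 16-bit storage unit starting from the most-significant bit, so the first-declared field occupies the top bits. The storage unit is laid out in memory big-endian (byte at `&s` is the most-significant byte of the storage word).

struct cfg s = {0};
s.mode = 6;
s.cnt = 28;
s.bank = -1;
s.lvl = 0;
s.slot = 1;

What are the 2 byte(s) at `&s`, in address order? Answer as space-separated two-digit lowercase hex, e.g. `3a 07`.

31 cd

mode:5 = 6 → 0x6 << 11 → word 0x3000
cnt:7 = 28 → 0x1c << 4 → word 0x31c0
bank:2 = -1 → 0x3 << 2 → word 0x31cc
lvl:1 = 0 → 0x0 << 1 → word 0x31cc
slot:1 = 1 → 0x1 << 0 → word 0x31cd
word = 0x31cd → big-endian bytes:
  [0]=0x31  [1]=0xcd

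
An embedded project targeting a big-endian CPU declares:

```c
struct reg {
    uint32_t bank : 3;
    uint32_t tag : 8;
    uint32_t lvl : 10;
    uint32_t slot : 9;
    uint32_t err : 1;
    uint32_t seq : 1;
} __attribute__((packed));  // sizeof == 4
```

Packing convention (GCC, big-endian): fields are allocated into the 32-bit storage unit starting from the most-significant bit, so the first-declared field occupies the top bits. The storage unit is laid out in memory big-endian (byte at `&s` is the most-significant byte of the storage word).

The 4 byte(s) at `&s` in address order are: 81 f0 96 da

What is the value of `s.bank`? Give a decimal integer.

[0]=0x81 [1]=0xf0 [2]=0x96 [3]=0xda (big-endian) → word 0x81f096da
bank [29+:3] = (word>>29) & 0x7 = 4  ←
tag [21+:8] = (word>>21) & 0xff = 15
lvl [11+:10] = (word>>11) & 0x3ff = 530
slot [2+:9] = (word>>2) & 0x1ff = 438
err [1+:1] = (word>>1) & 0x1 = 1
seq [0+:1] = (word>>0) & 0x1 = 0

4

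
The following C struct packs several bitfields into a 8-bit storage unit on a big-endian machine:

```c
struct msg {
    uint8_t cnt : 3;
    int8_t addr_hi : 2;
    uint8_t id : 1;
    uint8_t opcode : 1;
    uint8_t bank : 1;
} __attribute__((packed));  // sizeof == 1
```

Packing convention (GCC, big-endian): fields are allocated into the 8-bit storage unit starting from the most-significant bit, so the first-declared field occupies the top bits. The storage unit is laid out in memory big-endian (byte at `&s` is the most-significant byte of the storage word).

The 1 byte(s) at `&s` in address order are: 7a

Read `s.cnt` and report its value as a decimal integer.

[0]=0x7a (big-endian) → word 0x7a
cnt [5+:3] = (word>>5) & 0x7 = 3  ←
addr_hi [3+:2] = (word>>3) & 0x3 = 3
id [2+:1] = (word>>2) & 0x1 = 0
opcode [1+:1] = (word>>1) & 0x1 = 1
bank [0+:1] = (word>>0) & 0x1 = 0

3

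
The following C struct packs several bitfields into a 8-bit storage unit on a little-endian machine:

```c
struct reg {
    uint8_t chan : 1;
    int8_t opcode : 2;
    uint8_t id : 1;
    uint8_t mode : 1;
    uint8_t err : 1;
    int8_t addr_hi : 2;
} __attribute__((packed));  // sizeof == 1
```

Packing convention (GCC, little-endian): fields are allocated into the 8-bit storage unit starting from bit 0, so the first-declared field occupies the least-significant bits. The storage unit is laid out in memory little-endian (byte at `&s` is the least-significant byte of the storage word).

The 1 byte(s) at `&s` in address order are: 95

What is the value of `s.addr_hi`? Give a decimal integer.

-2

[0]=0x95 (little-endian) → word 0x95
chan:1 @ bit 0 → (0x95>>0)&0x1 = 0x1
opcode:2 @ bit 1 → (0x95>>1)&0x3 = 0x2
id:1 @ bit 3 → (0x95>>3)&0x1 = 0x0
mode:1 @ bit 4 → (0x95>>4)&0x1 = 0x1
err:1 @ bit 5 → (0x95>>5)&0x1 = 0x0
addr_hi:2 @ bit 6 → (0x95>>6)&0x3 = 0x2  ←
addr_hi signed 2b, MSB=1: 2 - 4 = -2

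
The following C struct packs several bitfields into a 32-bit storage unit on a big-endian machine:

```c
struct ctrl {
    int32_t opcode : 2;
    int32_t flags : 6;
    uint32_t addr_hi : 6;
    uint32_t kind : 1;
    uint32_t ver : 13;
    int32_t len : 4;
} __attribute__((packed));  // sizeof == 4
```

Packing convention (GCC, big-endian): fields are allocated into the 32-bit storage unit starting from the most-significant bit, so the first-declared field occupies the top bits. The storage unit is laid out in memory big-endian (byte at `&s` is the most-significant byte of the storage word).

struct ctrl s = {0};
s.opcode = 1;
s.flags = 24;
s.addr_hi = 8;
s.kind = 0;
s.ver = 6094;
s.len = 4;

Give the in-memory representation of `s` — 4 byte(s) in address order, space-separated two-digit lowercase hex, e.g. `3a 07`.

58 21 7c e4

[30+:2] opcode=1 & 0x3 = 0x1; word=0x40000000
[24+:6] flags=24 & 0x3f = 0x18; word=0x58000000
[18+:6] addr_hi=8 & 0x3f = 0x8; word=0x58200000
[17+:1] kind=0 & 0x1 = 0x0; word=0x58200000
[4+:13] ver=6094 & 0x1fff = 0x17ce; word=0x58217ce0
[0+:4] len=4 & 0xf = 0x4; word=0x58217ce4
word = 0x58217ce4 → big-endian bytes:
  [0]=0x58  [1]=0x21  [2]=0x7c  [3]=0xe4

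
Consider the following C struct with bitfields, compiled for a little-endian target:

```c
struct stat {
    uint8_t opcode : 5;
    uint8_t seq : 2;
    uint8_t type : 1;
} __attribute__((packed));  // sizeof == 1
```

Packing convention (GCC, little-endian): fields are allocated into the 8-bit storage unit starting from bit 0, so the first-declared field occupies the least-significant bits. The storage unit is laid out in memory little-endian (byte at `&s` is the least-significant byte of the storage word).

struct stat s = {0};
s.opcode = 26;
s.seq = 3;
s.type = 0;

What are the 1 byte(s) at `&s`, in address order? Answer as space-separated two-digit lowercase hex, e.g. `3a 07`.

7a

[0+:5] opcode=26 & 0x1f = 0x1a; word=0x1a
[5+:2] seq=3 & 0x3 = 0x3; word=0x7a
[7+:1] type=0 & 0x1 = 0x0; word=0x7a
word = 0x7a → little-endian bytes:
  [0]=0x7a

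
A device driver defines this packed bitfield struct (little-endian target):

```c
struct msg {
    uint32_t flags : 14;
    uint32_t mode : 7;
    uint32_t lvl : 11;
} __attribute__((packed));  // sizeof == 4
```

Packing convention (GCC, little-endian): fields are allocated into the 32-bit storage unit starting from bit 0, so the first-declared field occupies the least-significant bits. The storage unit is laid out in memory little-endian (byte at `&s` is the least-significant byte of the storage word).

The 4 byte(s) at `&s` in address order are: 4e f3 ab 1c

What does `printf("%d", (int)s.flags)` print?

13134

[0]=0x4e [1]=0xf3 [2]=0xab [3]=0x1c (little-endian) → word 0x1cabf34e
flags:14 @ bit 0 → (0x1cabf34e>>0)&0x3fff = 0x334e  ←
mode:7 @ bit 14 → (0x1cabf34e>>14)&0x7f = 0x2f
lvl:11 @ bit 21 → (0x1cabf34e>>21)&0x7ff = 0xe5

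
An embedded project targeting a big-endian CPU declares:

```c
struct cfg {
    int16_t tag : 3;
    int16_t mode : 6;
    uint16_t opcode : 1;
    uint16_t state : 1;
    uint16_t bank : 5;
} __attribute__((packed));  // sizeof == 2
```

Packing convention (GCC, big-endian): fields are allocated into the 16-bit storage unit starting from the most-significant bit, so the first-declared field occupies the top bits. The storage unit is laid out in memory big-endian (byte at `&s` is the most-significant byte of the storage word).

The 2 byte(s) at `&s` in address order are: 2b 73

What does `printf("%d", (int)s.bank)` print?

[0]=0x2b [1]=0x73 (big-endian) → word 0x2b73
tag:3 @ bit 13 → (0x2b73>>13)&0x7 = 0x1
mode:6 @ bit 7 → (0x2b73>>7)&0x3f = 0x16
opcode:1 @ bit 6 → (0x2b73>>6)&0x1 = 0x1
state:1 @ bit 5 → (0x2b73>>5)&0x1 = 0x1
bank:5 @ bit 0 → (0x2b73>>0)&0x1f = 0x13  ←

19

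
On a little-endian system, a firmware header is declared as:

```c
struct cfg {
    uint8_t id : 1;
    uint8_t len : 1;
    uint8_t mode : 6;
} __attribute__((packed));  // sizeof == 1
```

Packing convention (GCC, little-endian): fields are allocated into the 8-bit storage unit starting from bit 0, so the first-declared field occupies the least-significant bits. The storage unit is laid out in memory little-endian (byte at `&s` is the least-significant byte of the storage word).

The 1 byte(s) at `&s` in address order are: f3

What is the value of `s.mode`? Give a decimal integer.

[0]=0xf3 (little-endian) → word 0xf3
id:1 @ bit 0 → (0xf3>>0)&0x1 = 0x1
len:1 @ bit 1 → (0xf3>>1)&0x1 = 0x1
mode:6 @ bit 2 → (0xf3>>2)&0x3f = 0x3c  ←

60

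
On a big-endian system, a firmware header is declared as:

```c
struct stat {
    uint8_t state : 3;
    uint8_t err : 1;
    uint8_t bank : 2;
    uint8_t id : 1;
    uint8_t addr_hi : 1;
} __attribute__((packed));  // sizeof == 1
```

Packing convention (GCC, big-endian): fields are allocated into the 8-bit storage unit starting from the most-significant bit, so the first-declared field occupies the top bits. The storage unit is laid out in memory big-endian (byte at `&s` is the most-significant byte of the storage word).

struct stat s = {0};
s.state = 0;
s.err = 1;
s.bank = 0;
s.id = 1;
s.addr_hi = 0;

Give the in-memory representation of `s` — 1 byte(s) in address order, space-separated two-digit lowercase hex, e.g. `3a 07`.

state:3 = 0 → 0x0 << 5 → word 0x00
err:1 = 1 → 0x1 << 4 → word 0x10
bank:2 = 0 → 0x0 << 2 → word 0x10
id:1 = 1 → 0x1 << 1 → word 0x12
addr_hi:1 = 0 → 0x0 << 0 → word 0x12
word = 0x12 → big-endian bytes:
  [0]=0x12

12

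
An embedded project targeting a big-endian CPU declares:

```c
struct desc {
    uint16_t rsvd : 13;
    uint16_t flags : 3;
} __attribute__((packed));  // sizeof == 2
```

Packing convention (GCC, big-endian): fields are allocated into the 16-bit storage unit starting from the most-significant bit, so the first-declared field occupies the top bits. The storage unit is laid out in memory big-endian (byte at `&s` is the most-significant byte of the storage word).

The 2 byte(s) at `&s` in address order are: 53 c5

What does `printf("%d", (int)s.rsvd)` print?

[0]=0x53 [1]=0xc5 (big-endian) → word 0x53c5
rsvd [3+:13] = (word>>3) & 0x1fff = 2680  ←
flags [0+:3] = (word>>0) & 0x7 = 5

2680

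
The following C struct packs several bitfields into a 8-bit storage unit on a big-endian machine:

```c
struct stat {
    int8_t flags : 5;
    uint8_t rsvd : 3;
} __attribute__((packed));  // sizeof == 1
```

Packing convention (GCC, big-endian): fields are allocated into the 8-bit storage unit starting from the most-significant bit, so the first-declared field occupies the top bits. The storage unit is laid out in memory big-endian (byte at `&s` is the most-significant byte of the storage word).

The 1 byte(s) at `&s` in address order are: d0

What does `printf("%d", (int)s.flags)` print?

-6

[0]=0xd0 (big-endian) → word 0xd0
flags:5 @ bit 3 → (0xd0>>3)&0x1f = 0x1a  ←
rsvd:3 @ bit 0 → (0xd0>>0)&0x7 = 0x0
flags signed 5b, MSB=1: 26 - 32 = -6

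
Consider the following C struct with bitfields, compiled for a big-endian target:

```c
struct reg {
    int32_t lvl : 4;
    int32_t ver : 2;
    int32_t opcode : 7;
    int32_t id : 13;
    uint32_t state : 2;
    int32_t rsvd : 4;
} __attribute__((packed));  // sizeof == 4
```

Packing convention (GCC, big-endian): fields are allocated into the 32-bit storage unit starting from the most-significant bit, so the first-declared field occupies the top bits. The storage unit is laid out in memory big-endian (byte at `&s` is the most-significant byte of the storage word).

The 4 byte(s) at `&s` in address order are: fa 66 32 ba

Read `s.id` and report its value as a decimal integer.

[0]=0xfa [1]=0x66 [2]=0x32 [3]=0xba (big-endian) → word 0xfa6632ba
lvl:4 @ bit 28 → (0xfa6632ba>>28)&0xf = 0xf
ver:2 @ bit 26 → (0xfa6632ba>>26)&0x3 = 0x2
opcode:7 @ bit 19 → (0xfa6632ba>>19)&0x7f = 0x4c
id:13 @ bit 6 → (0xfa6632ba>>6)&0x1fff = 0x18ca  ←
state:2 @ bit 4 → (0xfa6632ba>>4)&0x3 = 0x3
rsvd:4 @ bit 0 → (0xfa6632ba>>0)&0xf = 0xa
id signed 13b, MSB=1: 6346 - 8192 = -1846

-1846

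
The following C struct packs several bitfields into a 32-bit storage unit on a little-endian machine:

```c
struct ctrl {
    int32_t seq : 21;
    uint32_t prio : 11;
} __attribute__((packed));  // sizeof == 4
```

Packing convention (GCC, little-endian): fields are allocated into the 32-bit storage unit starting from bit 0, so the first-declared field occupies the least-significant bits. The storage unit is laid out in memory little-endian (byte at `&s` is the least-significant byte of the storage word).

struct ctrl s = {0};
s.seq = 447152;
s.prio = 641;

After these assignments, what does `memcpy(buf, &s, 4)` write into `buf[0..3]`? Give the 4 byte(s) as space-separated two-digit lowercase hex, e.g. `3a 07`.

seq (21b) val=447152 bits=0x6d2b0 at bit 0: 0x0006d2b0
prio (11b) val=641 bits=0x281 at bit 21: 0x5026d2b0
word = 0x5026d2b0 → little-endian bytes:
  [0]=0xb0  [1]=0xd2  [2]=0x26  [3]=0x50

b0 d2 26 50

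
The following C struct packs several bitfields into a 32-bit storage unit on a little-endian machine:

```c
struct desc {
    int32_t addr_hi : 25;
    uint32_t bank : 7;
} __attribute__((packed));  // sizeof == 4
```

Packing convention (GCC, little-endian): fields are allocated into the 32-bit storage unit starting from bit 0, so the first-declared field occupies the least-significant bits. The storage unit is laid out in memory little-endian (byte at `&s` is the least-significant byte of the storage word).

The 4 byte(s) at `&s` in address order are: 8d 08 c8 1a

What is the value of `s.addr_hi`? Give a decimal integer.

[0]=0x8d [1]=0x08 [2]=0xc8 [3]=0x1a (little-endian) → word 0x1ac8088d
addr_hi:25 @ bit 0 → (0x1ac8088d>>0)&0x1ffffff = 0xc8088d  ←
bank:7 @ bit 25 → (0x1ac8088d>>25)&0x7f = 0xd
addr_hi signed 25b, MSB=0: value = 13109389

13109389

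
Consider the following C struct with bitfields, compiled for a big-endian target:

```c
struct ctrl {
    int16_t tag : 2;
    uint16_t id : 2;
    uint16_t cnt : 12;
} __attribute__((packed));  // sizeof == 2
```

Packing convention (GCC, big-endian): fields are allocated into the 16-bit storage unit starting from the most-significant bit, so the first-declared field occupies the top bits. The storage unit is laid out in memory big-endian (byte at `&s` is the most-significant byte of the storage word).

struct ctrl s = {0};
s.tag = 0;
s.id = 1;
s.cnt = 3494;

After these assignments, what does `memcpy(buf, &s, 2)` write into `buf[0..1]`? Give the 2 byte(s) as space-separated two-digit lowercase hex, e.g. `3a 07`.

1d a6

tag (2b) val=0 bits=0x0 at bit 14: 0x0000
id (2b) val=1 bits=0x1 at bit 12: 0x1000
cnt (12b) val=3494 bits=0xda6 at bit 0: 0x1da6
word = 0x1da6 → big-endian bytes:
  [0]=0x1d  [1]=0xa6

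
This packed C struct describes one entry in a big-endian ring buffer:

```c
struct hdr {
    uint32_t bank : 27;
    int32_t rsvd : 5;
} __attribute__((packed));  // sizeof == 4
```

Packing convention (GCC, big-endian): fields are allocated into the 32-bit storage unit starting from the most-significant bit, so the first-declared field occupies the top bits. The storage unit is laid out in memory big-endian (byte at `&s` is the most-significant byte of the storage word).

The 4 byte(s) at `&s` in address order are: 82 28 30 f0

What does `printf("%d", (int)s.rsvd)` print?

-16

[0]=0x82 [1]=0x28 [2]=0x30 [3]=0xf0 (big-endian) → word 0x822830f0
bank:27 @ bit 5 → (0x822830f0>>5)&0x7ffffff = 0x4114187
rsvd:5 @ bit 0 → (0x822830f0>>0)&0x1f = 0x10  ←
rsvd signed 5b, MSB=1: 16 - 32 = -16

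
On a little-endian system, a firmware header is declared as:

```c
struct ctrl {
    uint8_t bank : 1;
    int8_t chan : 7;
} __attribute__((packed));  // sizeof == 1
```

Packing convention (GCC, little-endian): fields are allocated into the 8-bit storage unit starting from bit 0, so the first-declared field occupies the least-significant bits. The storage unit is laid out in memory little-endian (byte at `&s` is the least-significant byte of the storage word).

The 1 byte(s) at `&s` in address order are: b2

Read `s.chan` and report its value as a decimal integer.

[0]=0xb2 (little-endian) → word 0xb2
bank:1 @ bit 0 → (0xb2>>0)&0x1 = 0x0
chan:7 @ bit 1 → (0xb2>>1)&0x7f = 0x59  ←
chan signed 7b, MSB=1: 89 - 128 = -39

-39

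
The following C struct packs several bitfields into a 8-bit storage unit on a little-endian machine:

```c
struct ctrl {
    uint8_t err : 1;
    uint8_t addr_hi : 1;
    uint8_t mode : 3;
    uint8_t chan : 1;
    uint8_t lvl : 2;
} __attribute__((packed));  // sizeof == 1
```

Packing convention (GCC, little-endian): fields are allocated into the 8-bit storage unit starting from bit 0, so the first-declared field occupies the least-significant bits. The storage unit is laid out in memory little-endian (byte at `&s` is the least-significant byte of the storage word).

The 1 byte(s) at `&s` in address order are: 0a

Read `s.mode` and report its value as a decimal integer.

[0]=0x0a (little-endian) → word 0x0a
err:1 @ bit 0 → (0x0a>>0)&0x1 = 0x0
addr_hi:1 @ bit 1 → (0x0a>>1)&0x1 = 0x1
mode:3 @ bit 2 → (0x0a>>2)&0x7 = 0x2  ←
chan:1 @ bit 5 → (0x0a>>5)&0x1 = 0x0
lvl:2 @ bit 6 → (0x0a>>6)&0x3 = 0x0

2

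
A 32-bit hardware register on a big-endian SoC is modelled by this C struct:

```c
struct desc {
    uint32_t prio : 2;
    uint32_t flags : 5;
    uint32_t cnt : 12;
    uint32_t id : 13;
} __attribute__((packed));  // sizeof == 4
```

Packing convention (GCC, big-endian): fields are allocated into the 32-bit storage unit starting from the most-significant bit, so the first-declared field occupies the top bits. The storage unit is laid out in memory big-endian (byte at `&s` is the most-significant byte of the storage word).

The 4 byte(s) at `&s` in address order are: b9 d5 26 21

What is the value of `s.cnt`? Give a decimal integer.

[0]=0xb9 [1]=0xd5 [2]=0x26 [3]=0x21 (big-endian) → word 0xb9d52621
prio:2 @ bit 30 → (0xb9d52621>>30)&0x3 = 0x2
flags:5 @ bit 25 → (0xb9d52621>>25)&0x1f = 0x1c
cnt:12 @ bit 13 → (0xb9d52621>>13)&0xfff = 0xea9  ←
id:13 @ bit 0 → (0xb9d52621>>0)&0x1fff = 0x621

3753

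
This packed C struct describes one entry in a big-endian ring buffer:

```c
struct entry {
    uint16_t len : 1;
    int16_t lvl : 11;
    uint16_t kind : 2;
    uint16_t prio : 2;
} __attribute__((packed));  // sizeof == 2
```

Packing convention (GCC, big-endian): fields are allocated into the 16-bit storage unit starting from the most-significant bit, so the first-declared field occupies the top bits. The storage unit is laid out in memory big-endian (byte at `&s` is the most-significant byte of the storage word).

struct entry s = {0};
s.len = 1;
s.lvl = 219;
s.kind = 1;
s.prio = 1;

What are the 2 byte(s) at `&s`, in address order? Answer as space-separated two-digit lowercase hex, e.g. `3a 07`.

[15+:1] len=1 & 0x1 = 0x1; word=0x8000
[4+:11] lvl=219 & 0x7ff = 0xdb; word=0x8db0
[2+:2] kind=1 & 0x3 = 0x1; word=0x8db4
[0+:2] prio=1 & 0x3 = 0x1; word=0x8db5
word = 0x8db5 → big-endian bytes:
  [0]=0x8d  [1]=0xb5

8d b5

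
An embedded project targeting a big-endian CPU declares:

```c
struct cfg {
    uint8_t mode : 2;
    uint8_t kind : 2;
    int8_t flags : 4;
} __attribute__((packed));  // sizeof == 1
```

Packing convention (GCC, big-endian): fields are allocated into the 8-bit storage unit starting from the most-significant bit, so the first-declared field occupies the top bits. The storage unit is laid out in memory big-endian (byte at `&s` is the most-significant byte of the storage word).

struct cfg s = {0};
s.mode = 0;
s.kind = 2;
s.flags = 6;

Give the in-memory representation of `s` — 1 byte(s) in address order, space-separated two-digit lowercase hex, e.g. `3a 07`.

26

mode:2 = 0 → 0x0 << 6 → word 0x00
kind:2 = 2 → 0x2 << 4 → word 0x20
flags:4 = 6 → 0x6 << 0 → word 0x26
word = 0x26 → big-endian bytes:
  [0]=0x26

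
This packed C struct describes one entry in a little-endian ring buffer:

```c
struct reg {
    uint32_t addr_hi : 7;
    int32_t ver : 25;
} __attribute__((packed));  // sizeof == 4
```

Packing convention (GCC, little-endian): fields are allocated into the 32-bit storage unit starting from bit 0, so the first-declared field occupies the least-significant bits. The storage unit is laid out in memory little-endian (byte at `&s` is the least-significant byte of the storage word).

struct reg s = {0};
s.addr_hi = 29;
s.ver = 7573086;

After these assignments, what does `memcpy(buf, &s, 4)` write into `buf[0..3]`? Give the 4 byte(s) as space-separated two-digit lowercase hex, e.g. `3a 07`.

[0+:7] addr_hi=29 & 0x7f = 0x1d; word=0x0000001d
[7+:25] ver=7573086 & 0x1ffffff = 0x738e5e; word=0x39c72f1d
word = 0x39c72f1d → little-endian bytes:
  [0]=0x1d  [1]=0x2f  [2]=0xc7  [3]=0x39

1d 2f c7 39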